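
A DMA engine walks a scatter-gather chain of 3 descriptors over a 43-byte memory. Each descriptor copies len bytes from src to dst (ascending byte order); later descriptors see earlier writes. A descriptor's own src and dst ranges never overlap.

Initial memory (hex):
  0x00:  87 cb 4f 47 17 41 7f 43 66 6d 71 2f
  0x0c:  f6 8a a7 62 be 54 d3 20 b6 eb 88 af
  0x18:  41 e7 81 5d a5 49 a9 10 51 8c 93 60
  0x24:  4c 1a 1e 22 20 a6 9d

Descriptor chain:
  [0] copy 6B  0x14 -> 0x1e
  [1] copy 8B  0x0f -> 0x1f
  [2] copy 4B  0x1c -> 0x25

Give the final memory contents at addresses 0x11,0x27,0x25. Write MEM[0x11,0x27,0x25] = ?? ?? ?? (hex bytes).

MEM[0x11,0x27,0x25] = 54 b6 a5

  after D0: wrote 6B at 0x1e = b6eb88af41e7
  after D1: wrote 8B at 0x1f = 62be54d320b6eb88
  after D2: wrote 4B at 0x25 = a549b662
query mem[0x11]=0x54, mem[0x27]=0xb6, mem[0x25]=0xa5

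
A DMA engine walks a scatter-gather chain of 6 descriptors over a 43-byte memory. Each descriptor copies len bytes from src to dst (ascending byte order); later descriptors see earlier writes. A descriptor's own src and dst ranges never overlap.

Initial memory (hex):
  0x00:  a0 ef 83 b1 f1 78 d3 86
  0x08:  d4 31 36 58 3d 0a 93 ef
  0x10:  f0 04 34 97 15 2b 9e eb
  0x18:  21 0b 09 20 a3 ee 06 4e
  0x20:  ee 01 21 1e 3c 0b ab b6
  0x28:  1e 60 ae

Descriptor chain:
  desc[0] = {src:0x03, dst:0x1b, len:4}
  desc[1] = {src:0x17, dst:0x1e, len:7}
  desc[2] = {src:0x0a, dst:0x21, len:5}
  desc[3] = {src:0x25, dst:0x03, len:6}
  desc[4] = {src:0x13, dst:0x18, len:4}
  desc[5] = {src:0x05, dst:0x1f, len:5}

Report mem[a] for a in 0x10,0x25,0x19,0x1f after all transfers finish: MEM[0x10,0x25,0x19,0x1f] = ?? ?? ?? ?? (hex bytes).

#0 dst[0x1b+4] := {0xb1,0xf1,0x78,0xd3}
#1 dst[0x1e+7] := {0xeb,0x21,0x0b,0x09,0xb1,0xf1,0x78}
#2 dst[0x21+5] := {0x36,0x58,0x3d,0x0a,0x93}
#3 dst[0x03+6] := {0x93,0xab,0xb6,0x1e,0x60,0xae}
#4 dst[0x18+4] := {0x97,0x15,0x2b,0x9e}
#5 dst[0x1f+5] := {0xb6,0x1e,0x60,0xae,0x31}
query mem[0x10]=0xf0, mem[0x25]=0x93, mem[0x19]=0x15, mem[0x1f]=0xb6

MEM[0x10,0x25,0x19,0x1f] = f0 93 15 b6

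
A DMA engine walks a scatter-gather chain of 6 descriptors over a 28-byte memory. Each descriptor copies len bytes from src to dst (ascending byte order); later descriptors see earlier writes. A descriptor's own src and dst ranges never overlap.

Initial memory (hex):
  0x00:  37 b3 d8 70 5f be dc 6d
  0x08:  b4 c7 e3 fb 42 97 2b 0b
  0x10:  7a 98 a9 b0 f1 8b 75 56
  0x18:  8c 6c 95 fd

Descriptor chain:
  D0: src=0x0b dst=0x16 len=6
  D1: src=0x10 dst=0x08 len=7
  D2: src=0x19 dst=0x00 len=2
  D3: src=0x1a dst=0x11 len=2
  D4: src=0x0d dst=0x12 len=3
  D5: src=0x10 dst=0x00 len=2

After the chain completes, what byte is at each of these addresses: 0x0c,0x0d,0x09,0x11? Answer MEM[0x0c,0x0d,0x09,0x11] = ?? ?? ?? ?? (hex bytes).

MEM[0x0c,0x0d,0x09,0x11] = f1 8b 98 0b

#0 dst[0x16+6] := {0xfb,0x42,0x97,0x2b,0x0b,0x7a}
#1 dst[0x08+7] := {0x7a,0x98,0xa9,0xb0,0xf1,0x8b,0xfb}
#2 dst[0x00+2] := {0x2b,0x0b}
#3 dst[0x11+2] := {0x0b,0x7a}
#4 dst[0x12+3] := {0x8b,0xfb,0x0b}
#5 dst[0x00+2] := {0x7a,0x0b}
query mem[0x0c]=0xf1, mem[0x0d]=0x8b, mem[0x09]=0x98, mem[0x11]=0x0b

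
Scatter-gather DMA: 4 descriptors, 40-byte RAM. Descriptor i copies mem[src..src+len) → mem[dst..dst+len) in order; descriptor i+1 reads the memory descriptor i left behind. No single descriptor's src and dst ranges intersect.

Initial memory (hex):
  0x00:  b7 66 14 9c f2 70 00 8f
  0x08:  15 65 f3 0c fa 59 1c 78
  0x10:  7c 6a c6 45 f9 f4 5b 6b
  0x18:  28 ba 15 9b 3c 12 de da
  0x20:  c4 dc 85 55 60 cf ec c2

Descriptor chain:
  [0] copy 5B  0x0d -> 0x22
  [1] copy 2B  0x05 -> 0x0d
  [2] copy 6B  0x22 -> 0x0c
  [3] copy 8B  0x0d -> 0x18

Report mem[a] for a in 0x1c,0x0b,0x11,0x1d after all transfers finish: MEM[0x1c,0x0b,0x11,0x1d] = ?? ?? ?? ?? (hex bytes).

  after D0: wrote 5B at 0x22 = 591c787c6a
  after D1: wrote 2B at 0x0d = 7000
  after D2: wrote 6B at 0x0c = 591c787c6ac2
  after D3: wrote 8B at 0x18 = 1c787c6ac2c645f9
query mem[0x1c]=0xc2, mem[0x0b]=0x0c, mem[0x11]=0xc2, mem[0x1d]=0xc6

MEM[0x1c,0x0b,0x11,0x1d] = c2 0c c2 c6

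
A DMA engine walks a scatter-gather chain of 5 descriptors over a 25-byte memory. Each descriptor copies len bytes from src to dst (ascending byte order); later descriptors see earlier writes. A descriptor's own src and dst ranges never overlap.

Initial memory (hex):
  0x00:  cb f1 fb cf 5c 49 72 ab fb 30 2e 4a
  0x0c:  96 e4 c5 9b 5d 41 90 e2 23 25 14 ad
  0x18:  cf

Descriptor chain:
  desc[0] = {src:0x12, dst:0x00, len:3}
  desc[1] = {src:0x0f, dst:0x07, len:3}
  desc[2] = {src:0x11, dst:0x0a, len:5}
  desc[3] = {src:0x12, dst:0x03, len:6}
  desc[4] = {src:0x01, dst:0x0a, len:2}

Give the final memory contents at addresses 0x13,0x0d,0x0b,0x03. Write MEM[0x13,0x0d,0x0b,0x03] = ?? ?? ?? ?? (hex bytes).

[0] 0x12->0x00 len=3 : 90 e2 23
[1] 0x0f->0x07 len=3 : 9b 5d 41
[2] 0x11->0x0a len=5 : 41 90 e2 23 25
[3] 0x12->0x03 len=6 : 90 e2 23 25 14 ad
[4] 0x01->0x0a len=2 : e2 23
query mem[0x13]=0xe2, mem[0x0d]=0x23, mem[0x0b]=0x23, mem[0x03]=0x90

MEM[0x13,0x0d,0x0b,0x03] = e2 23 23 90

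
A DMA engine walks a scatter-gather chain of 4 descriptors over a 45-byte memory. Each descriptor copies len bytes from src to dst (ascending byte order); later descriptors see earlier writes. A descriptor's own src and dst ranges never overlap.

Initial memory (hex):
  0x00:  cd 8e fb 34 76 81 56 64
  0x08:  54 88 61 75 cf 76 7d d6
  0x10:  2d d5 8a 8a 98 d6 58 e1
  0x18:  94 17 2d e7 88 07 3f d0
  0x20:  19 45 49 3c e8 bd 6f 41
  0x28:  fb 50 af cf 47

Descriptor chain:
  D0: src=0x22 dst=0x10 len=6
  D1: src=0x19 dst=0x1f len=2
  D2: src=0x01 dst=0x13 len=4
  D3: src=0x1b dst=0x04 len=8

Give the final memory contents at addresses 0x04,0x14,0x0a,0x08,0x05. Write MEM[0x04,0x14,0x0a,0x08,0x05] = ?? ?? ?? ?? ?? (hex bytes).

[0] 0x22->0x10 len=6 : 49 3c e8 bd 6f 41
[1] 0x19->0x1f len=2 : 17 2d
[2] 0x01->0x13 len=4 : 8e fb 34 76
[3] 0x1b->0x04 len=8 : e7 88 07 3f 17 2d 45 49
query mem[0x04]=0xe7, mem[0x14]=0xfb, mem[0x0a]=0x45, mem[0x08]=0x17, mem[0x05]=0x88

MEM[0x04,0x14,0x0a,0x08,0x05] = e7 fb 45 17 88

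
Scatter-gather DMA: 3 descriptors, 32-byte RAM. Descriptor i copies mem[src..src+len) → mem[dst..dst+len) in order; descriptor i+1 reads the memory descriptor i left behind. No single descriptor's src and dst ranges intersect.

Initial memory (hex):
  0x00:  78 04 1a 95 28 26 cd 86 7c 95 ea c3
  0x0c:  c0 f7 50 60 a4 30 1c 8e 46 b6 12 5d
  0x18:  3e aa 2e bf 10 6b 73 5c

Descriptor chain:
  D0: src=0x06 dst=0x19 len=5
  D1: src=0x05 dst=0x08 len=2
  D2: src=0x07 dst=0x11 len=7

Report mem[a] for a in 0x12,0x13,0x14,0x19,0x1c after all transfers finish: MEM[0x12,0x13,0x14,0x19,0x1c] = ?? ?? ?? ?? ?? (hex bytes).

MEM[0x12,0x13,0x14,0x19,0x1c] = 26 cd ea cd 95

D0: mem[0x19..0x1d] <- [cd 86 7c 95 ea]
D1: mem[0x08..0x09] <- [26 cd]
D2: mem[0x11..0x17] <- [86 26 cd ea c3 c0 f7]
query mem[0x12]=0x26, mem[0x13]=0xcd, mem[0x14]=0xea, mem[0x19]=0xcd, mem[0x1c]=0x95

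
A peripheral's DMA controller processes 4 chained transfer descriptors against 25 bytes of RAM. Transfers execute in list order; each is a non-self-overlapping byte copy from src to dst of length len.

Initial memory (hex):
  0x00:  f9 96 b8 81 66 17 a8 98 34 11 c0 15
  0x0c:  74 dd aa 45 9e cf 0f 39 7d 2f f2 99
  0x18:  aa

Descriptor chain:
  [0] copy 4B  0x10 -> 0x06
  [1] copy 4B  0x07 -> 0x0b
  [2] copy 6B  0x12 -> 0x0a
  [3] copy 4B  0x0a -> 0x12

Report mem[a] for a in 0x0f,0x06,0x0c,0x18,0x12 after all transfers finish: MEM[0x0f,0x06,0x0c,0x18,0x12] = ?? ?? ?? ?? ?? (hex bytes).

[0] 0x10->0x06 len=4 : 9e cf 0f 39
[1] 0x07->0x0b len=4 : cf 0f 39 c0
[2] 0x12->0x0a len=6 : 0f 39 7d 2f f2 99
[3] 0x0a->0x12 len=4 : 0f 39 7d 2f
query mem[0x0f]=0x99, mem[0x06]=0x9e, mem[0x0c]=0x7d, mem[0x18]=0xaa, mem[0x12]=0x0f

MEM[0x0f,0x06,0x0c,0x18,0x12] = 99 9e 7d aa 0f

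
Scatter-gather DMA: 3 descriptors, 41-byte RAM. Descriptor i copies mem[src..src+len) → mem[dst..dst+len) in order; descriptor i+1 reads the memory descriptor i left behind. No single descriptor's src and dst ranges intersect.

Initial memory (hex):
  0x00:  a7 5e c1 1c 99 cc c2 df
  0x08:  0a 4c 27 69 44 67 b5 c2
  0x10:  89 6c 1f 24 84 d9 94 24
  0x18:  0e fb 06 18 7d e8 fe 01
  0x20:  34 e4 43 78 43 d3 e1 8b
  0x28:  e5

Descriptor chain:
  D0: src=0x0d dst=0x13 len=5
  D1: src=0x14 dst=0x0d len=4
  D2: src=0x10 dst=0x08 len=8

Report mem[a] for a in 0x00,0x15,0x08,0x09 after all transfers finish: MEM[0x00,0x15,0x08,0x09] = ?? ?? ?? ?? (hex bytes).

MEM[0x00,0x15,0x08,0x09] = a7 c2 6c 6c

#0 dst[0x13+5] := {0x67,0xb5,0xc2,0x89,0x6c}
#1 dst[0x0d+4] := {0xb5,0xc2,0x89,0x6c}
#2 dst[0x08+8] := {0x6c,0x6c,0x1f,0x67,0xb5,0xc2,0x89,0x6c}
query mem[0x00]=0xa7, mem[0x15]=0xc2, mem[0x08]=0x6c, mem[0x09]=0x6c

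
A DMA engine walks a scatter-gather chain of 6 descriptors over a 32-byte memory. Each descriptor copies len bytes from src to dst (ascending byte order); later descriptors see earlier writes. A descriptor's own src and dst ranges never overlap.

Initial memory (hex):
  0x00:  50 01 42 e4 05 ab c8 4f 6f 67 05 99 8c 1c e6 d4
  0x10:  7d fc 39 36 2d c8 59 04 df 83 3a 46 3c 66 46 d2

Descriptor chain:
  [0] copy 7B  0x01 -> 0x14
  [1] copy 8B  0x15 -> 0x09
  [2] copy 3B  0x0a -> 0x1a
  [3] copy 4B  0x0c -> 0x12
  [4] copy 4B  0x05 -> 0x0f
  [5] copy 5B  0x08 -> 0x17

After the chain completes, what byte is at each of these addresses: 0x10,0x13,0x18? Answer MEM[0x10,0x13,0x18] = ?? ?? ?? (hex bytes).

MEM[0x10,0x13,0x18] = c8 c8 42

  after D0: wrote 7B at 0x14 = 0142e405abc84f
  after D1: wrote 8B at 0x09 = 42e405abc84f463c
  after D2: wrote 3B at 0x1a = e405ab
  after D3: wrote 4B at 0x12 = abc84f46
  after D4: wrote 4B at 0x0f = abc84f6f
  after D5: wrote 5B at 0x17 = 6f42e405ab
query mem[0x10]=0xc8, mem[0x13]=0xc8, mem[0x18]=0x42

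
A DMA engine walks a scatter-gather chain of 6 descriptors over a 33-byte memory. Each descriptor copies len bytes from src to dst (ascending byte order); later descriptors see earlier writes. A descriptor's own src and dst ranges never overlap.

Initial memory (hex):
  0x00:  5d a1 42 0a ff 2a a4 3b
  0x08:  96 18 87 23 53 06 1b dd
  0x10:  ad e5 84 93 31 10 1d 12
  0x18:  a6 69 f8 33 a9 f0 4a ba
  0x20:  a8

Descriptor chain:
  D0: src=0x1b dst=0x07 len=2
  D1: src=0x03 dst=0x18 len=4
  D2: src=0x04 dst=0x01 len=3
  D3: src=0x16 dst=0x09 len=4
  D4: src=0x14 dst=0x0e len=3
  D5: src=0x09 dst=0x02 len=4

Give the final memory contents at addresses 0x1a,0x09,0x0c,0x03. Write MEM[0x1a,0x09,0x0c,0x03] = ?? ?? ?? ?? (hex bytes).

[0] 0x1b->0x07 len=2 : 33 a9
[1] 0x03->0x18 len=4 : 0a ff 2a a4
[2] 0x04->0x01 len=3 : ff 2a a4
[3] 0x16->0x09 len=4 : 1d 12 0a ff
[4] 0x14->0x0e len=3 : 31 10 1d
[5] 0x09->0x02 len=4 : 1d 12 0a ff
query mem[0x1a]=0x2a, mem[0x09]=0x1d, mem[0x0c]=0xff, mem[0x03]=0x12

MEM[0x1a,0x09,0x0c,0x03] = 2a 1d ff 12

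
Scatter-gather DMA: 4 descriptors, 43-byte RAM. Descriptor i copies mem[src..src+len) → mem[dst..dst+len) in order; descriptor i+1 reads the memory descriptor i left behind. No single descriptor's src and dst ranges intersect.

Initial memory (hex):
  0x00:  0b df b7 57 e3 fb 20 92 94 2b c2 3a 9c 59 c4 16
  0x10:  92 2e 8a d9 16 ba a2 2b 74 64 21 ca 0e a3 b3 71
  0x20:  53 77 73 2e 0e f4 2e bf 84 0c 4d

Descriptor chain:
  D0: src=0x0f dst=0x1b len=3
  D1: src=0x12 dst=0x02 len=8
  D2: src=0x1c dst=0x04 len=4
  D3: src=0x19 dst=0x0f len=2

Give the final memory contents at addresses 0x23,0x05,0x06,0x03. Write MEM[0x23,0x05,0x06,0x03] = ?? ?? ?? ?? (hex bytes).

#0 dst[0x1b+3] := {0x16,0x92,0x2e}
#1 dst[0x02+8] := {0x8a,0xd9,0x16,0xba,0xa2,0x2b,0x74,0x64}
#2 dst[0x04+4] := {0x92,0x2e,0xb3,0x71}
#3 dst[0x0f+2] := {0x64,0x21}
query mem[0x23]=0x2e, mem[0x05]=0x2e, mem[0x06]=0xb3, mem[0x03]=0xd9

MEM[0x23,0x05,0x06,0x03] = 2e 2e b3 d9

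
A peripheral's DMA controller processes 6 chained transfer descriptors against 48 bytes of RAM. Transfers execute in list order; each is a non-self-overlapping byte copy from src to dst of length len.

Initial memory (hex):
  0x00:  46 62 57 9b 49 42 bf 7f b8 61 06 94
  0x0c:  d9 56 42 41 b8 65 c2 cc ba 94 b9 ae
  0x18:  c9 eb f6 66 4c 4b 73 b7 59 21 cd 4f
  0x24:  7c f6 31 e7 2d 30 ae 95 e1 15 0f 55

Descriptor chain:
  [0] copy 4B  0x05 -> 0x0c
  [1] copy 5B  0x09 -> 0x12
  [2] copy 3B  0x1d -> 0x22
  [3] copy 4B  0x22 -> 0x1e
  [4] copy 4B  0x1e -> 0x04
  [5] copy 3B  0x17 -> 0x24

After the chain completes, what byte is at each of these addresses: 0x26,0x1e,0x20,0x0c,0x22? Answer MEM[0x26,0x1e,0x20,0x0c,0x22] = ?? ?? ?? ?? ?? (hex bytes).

  after D0: wrote 4B at 0x0c = 42bf7fb8
  after D1: wrote 5B at 0x12 = 61069442bf
  after D2: wrote 3B at 0x22 = 4b73b7
  after D3: wrote 4B at 0x1e = 4b73b7f6
  after D4: wrote 4B at 0x04 = 4b73b7f6
  after D5: wrote 3B at 0x24 = aec9eb
query mem[0x26]=0xeb, mem[0x1e]=0x4b, mem[0x20]=0xb7, mem[0x0c]=0x42, mem[0x22]=0x4b

MEM[0x26,0x1e,0x20,0x0c,0x22] = eb 4b b7 42 4b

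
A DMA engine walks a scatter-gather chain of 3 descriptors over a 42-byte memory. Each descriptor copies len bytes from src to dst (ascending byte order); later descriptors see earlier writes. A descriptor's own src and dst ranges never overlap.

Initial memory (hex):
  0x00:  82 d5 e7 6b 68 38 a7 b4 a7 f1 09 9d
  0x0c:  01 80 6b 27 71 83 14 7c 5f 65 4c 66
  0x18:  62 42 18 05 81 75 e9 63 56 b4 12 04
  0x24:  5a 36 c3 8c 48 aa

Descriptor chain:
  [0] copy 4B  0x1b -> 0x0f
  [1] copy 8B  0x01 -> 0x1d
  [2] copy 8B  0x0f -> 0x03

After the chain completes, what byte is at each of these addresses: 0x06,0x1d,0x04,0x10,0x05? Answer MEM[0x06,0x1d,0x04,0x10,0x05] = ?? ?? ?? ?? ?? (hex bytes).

MEM[0x06,0x1d,0x04,0x10,0x05] = e9 d5 81 81 75

  after D0: wrote 4B at 0x0f = 058175e9
  after D1: wrote 8B at 0x1d = d5e76b6838a7b4a7
  after D2: wrote 8B at 0x03 = 058175e97c5f654c
query mem[0x06]=0xe9, mem[0x1d]=0xd5, mem[0x04]=0x81, mem[0x10]=0x81, mem[0x05]=0x75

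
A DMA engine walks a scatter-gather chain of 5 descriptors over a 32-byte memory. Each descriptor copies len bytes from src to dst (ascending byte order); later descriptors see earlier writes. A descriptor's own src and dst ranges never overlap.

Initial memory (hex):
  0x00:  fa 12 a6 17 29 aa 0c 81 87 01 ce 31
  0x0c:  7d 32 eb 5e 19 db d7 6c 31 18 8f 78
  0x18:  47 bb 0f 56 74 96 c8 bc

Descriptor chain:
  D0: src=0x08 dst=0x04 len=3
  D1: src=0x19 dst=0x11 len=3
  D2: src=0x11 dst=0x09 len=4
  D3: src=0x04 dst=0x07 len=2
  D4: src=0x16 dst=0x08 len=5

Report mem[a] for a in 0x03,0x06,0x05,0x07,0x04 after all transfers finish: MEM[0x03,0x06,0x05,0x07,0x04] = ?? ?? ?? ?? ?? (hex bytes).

[0] 0x08->0x04 len=3 : 87 01 ce
[1] 0x19->0x11 len=3 : bb 0f 56
[2] 0x11->0x09 len=4 : bb 0f 56 31
[3] 0x04->0x07 len=2 : 87 01
[4] 0x16->0x08 len=5 : 8f 78 47 bb 0f
query mem[0x03]=0x17, mem[0x06]=0xce, mem[0x05]=0x01, mem[0x07]=0x87, mem[0x04]=0x87

MEM[0x03,0x06,0x05,0x07,0x04] = 17 ce 01 87 87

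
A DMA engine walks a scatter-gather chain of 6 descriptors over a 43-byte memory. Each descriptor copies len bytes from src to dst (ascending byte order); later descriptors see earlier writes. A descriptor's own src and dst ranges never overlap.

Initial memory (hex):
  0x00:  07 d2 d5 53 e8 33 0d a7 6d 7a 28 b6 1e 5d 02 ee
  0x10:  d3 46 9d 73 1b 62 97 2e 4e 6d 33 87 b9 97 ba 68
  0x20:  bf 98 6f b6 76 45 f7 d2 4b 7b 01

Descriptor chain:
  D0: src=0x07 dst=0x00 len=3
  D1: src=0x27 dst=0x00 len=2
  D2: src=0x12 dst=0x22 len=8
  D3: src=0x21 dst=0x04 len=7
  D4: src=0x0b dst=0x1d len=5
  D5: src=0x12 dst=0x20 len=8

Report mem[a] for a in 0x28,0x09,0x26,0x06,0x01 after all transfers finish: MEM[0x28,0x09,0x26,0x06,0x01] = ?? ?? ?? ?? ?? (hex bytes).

MEM[0x28,0x09,0x26,0x06,0x01] = 4e 97 4e 73 4b

D0: mem[0x00..0x02] <- [a7 6d 7a]
D1: mem[0x00..0x01] <- [d2 4b]
D2: mem[0x22..0x29] <- [9d 73 1b 62 97 2e 4e 6d]
D3: mem[0x04..0x0a] <- [98 9d 73 1b 62 97 2e]
D4: mem[0x1d..0x21] <- [b6 1e 5d 02 ee]
D5: mem[0x20..0x27] <- [9d 73 1b 62 97 2e 4e 6d]
query mem[0x28]=0x4e, mem[0x09]=0x97, mem[0x26]=0x4e, mem[0x06]=0x73, mem[0x01]=0x4b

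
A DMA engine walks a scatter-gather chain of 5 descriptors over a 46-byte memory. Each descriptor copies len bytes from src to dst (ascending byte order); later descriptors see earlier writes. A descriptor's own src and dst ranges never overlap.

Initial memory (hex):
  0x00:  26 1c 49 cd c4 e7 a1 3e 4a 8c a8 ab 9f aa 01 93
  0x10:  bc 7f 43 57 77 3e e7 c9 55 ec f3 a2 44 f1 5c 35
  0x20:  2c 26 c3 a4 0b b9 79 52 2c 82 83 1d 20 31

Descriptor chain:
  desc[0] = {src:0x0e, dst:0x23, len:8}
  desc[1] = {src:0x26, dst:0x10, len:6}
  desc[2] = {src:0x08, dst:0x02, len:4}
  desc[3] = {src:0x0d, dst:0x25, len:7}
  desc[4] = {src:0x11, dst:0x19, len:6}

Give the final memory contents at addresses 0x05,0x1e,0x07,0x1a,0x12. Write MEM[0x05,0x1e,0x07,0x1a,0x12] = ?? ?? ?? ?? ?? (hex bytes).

  after D0: wrote 8B at 0x23 = 0193bc7f4357773e
  after D1: wrote 6B at 0x10 = 7f4357773e1d
  after D2: wrote 4B at 0x02 = 4a8ca8ab
  after D3: wrote 7B at 0x25 = aa01937f435777
  after D4: wrote 6B at 0x19 = 4357773e1de7
query mem[0x05]=0xab, mem[0x1e]=0xe7, mem[0x07]=0x3e, mem[0x1a]=0x57, mem[0x12]=0x57

MEM[0x05,0x1e,0x07,0x1a,0x12] = ab e7 3e 57 57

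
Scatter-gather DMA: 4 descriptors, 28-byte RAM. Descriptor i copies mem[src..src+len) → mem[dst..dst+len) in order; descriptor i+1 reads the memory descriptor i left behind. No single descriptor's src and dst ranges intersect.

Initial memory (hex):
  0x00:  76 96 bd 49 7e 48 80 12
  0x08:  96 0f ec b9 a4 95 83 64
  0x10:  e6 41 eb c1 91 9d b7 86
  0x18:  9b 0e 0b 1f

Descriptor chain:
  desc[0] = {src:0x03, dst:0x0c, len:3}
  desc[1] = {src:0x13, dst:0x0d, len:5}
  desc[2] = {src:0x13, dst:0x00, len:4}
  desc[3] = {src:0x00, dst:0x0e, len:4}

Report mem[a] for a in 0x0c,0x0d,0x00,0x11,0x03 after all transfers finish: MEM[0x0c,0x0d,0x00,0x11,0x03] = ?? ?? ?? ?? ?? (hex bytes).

[0] 0x03->0x0c len=3 : 49 7e 48
[1] 0x13->0x0d len=5 : c1 91 9d b7 86
[2] 0x13->0x00 len=4 : c1 91 9d b7
[3] 0x00->0x0e len=4 : c1 91 9d b7
query mem[0x0c]=0x49, mem[0x0d]=0xc1, mem[0x00]=0xc1, mem[0x11]=0xb7, mem[0x03]=0xb7

MEM[0x0c,0x0d,0x00,0x11,0x03] = 49 c1 c1 b7 b7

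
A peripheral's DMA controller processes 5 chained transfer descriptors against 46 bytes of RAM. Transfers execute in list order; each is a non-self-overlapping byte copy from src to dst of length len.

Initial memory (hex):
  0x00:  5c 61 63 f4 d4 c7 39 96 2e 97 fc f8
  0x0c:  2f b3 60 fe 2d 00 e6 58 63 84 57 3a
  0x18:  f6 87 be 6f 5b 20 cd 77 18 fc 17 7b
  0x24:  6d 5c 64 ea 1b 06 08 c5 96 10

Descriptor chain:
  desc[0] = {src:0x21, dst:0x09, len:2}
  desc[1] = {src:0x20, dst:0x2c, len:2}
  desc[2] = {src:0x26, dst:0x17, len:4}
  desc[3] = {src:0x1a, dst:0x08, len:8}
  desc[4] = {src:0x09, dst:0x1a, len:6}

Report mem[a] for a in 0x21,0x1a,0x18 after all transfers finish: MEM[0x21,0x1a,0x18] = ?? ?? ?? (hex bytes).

MEM[0x21,0x1a,0x18] = fc 6f ea

  after D0: wrote 2B at 0x09 = fc17
  after D1: wrote 2B at 0x2c = 18fc
  after D2: wrote 4B at 0x17 = 64ea1b06
  after D3: wrote 8B at 0x08 = 066f5b20cd7718fc
  after D4: wrote 6B at 0x1a = 6f5b20cd7718
query mem[0x21]=0xfc, mem[0x1a]=0x6f, mem[0x18]=0xea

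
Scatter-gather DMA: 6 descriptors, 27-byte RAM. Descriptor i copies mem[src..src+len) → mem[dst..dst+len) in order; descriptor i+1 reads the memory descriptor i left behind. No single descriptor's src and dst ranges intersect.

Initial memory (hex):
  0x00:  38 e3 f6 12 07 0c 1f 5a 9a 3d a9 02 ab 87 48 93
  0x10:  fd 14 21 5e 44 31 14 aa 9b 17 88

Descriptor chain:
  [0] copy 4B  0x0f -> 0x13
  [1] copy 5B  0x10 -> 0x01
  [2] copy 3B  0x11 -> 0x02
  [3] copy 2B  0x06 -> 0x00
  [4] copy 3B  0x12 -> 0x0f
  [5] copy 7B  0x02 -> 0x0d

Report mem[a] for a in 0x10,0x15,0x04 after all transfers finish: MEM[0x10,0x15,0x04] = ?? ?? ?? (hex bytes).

D0: mem[0x13..0x16] <- [93 fd 14 21]
D1: mem[0x01..0x05] <- [fd 14 21 93 fd]
D2: mem[0x02..0x04] <- [14 21 93]
D3: mem[0x00..0x01] <- [1f 5a]
D4: mem[0x0f..0x11] <- [21 93 fd]
D5: mem[0x0d..0x13] <- [14 21 93 fd 1f 5a 9a]
query mem[0x10]=0xfd, mem[0x15]=0x14, mem[0x04]=0x93

MEM[0x10,0x15,0x04] = fd 14 93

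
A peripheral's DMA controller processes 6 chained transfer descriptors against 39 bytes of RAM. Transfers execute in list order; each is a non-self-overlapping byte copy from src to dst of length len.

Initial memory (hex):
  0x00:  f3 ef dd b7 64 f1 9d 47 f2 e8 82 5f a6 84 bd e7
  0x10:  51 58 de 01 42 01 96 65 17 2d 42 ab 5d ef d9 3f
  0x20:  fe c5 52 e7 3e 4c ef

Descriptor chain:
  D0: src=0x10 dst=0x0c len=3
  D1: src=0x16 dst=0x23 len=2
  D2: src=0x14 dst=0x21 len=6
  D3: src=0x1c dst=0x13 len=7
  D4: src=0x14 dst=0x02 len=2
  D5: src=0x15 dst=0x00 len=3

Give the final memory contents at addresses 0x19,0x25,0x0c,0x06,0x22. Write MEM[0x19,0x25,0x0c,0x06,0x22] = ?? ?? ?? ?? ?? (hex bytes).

  after D0: wrote 3B at 0x0c = 5158de
  after D1: wrote 2B at 0x23 = 9665
  after D2: wrote 6B at 0x21 = 42019665172d
  after D3: wrote 7B at 0x13 = 5defd93ffe4201
  after D4: wrote 2B at 0x02 = efd9
  after D5: wrote 3B at 0x00 = d93ffe
query mem[0x19]=0x01, mem[0x25]=0x17, mem[0x0c]=0x51, mem[0x06]=0x9d, mem[0x22]=0x01

MEM[0x19,0x25,0x0c,0x06,0x22] = 01 17 51 9d 01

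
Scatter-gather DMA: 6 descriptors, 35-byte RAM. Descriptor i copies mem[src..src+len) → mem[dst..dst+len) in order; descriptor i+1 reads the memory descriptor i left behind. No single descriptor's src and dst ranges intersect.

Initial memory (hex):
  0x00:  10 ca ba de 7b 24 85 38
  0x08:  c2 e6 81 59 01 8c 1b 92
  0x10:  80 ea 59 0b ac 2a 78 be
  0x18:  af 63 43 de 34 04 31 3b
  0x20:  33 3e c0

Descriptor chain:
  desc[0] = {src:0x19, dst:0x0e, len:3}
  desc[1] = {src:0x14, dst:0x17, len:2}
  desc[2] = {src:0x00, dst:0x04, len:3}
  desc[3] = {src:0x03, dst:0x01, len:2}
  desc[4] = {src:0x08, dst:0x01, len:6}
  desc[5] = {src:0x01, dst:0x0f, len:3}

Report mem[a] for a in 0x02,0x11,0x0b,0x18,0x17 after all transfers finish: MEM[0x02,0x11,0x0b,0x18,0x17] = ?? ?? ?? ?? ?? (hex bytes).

  after D0: wrote 3B at 0x0e = 6343de
  after D1: wrote 2B at 0x17 = ac2a
  after D2: wrote 3B at 0x04 = 10caba
  after D3: wrote 2B at 0x01 = de10
  after D4: wrote 6B at 0x01 = c2e68159018c
  after D5: wrote 3B at 0x0f = c2e681
query mem[0x02]=0xe6, mem[0x11]=0x81, mem[0x0b]=0x59, mem[0x18]=0x2a, mem[0x17]=0xac

MEM[0x02,0x11,0x0b,0x18,0x17] = e6 81 59 2a ac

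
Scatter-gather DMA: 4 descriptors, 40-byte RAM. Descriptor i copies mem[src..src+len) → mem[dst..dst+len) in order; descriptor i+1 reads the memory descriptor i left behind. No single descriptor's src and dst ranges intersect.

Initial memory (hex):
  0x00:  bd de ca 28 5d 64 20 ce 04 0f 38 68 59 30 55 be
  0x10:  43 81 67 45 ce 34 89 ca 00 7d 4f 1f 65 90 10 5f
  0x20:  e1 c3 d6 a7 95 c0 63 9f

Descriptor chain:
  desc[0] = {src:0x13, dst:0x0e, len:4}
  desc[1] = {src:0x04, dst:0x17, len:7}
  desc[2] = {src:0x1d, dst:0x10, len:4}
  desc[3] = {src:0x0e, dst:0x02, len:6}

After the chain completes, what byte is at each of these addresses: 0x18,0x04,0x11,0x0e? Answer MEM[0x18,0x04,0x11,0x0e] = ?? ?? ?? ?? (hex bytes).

MEM[0x18,0x04,0x11,0x0e] = 64 38 10 45

D0: mem[0x0e..0x11] <- [45 ce 34 89]
D1: mem[0x17..0x1d] <- [5d 64 20 ce 04 0f 38]
D2: mem[0x10..0x13] <- [38 10 5f e1]
D3: mem[0x02..0x07] <- [45 ce 38 10 5f e1]
query mem[0x18]=0x64, mem[0x04]=0x38, mem[0x11]=0x10, mem[0x0e]=0x45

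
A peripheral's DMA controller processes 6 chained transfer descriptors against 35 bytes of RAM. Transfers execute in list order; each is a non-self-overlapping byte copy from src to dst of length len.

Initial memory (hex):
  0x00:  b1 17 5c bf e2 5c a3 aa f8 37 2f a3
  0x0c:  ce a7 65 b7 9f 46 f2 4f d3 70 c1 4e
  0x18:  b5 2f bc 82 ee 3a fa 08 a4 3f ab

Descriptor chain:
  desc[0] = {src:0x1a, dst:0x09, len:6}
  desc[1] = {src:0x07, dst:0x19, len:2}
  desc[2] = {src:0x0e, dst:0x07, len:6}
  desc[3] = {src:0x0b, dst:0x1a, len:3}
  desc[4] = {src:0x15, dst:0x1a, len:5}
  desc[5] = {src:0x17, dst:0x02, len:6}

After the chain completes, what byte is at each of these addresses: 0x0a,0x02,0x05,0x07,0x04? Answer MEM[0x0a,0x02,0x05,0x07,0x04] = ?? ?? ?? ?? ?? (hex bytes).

MEM[0x0a,0x02,0x05,0x07,0x04] = 46 4e 70 4e aa

  after D0: wrote 6B at 0x09 = bc82ee3afa08
  after D1: wrote 2B at 0x19 = aaf8
  after D2: wrote 6B at 0x07 = 08b79f46f24f
  after D3: wrote 3B at 0x1a = f24ffa
  after D4: wrote 5B at 0x1a = 70c14eb5aa
  after D5: wrote 6B at 0x02 = 4eb5aa70c14e
query mem[0x0a]=0x46, mem[0x02]=0x4e, mem[0x05]=0x70, mem[0x07]=0x4e, mem[0x04]=0xaa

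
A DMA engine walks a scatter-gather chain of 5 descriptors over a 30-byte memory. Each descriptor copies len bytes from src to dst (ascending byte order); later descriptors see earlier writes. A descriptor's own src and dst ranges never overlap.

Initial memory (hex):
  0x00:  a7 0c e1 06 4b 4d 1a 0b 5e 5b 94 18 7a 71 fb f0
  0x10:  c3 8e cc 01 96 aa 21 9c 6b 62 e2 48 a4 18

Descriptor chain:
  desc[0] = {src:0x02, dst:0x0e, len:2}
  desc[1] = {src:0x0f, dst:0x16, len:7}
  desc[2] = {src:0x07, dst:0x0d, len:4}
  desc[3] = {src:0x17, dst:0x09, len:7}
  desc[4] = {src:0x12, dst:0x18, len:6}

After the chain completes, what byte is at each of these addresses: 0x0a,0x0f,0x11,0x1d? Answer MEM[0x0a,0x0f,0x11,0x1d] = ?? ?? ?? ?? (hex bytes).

MEM[0x0a,0x0f,0x11,0x1d] = 8e 18 8e c3

#0 dst[0x0e+2] := {0xe1,0x06}
#1 dst[0x16+7] := {0x06,0xc3,0x8e,0xcc,0x01,0x96,0xaa}
#2 dst[0x0d+4] := {0x0b,0x5e,0x5b,0x94}
#3 dst[0x09+7] := {0xc3,0x8e,0xcc,0x01,0x96,0xaa,0x18}
#4 dst[0x18+6] := {0xcc,0x01,0x96,0xaa,0x06,0xc3}
query mem[0x0a]=0x8e, mem[0x0f]=0x18, mem[0x11]=0x8e, mem[0x1d]=0xc3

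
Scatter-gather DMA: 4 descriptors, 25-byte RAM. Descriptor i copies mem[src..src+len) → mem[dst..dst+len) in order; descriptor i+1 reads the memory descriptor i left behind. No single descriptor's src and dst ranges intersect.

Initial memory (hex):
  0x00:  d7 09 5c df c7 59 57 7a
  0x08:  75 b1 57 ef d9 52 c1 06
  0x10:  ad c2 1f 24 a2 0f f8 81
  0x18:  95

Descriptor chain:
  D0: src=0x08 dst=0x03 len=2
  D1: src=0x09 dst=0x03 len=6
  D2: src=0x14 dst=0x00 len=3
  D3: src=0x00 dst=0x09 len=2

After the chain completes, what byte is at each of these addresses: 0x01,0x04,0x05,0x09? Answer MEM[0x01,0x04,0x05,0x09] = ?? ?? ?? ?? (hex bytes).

MEM[0x01,0x04,0x05,0x09] = 0f 57 ef a2

[0] 0x08->0x03 len=2 : 75 b1
[1] 0x09->0x03 len=6 : b1 57 ef d9 52 c1
[2] 0x14->0x00 len=3 : a2 0f f8
[3] 0x00->0x09 len=2 : a2 0f
query mem[0x01]=0x0f, mem[0x04]=0x57, mem[0x05]=0xef, mem[0x09]=0xa2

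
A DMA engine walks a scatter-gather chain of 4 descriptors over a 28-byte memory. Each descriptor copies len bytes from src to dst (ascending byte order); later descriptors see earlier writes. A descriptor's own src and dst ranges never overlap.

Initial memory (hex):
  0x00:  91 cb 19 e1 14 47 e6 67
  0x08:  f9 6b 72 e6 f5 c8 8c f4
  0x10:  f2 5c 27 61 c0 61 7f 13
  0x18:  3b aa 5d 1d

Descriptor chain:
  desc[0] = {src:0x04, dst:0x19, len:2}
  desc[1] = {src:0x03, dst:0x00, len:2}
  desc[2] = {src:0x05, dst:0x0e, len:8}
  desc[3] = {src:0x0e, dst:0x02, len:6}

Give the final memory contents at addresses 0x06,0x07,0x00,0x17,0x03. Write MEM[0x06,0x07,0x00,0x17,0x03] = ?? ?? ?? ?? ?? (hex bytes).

MEM[0x06,0x07,0x00,0x17,0x03] = 6b 72 e1 13 e6

D0: mem[0x19..0x1a] <- [14 47]
D1: mem[0x00..0x01] <- [e1 14]
D2: mem[0x0e..0x15] <- [47 e6 67 f9 6b 72 e6 f5]
D3: mem[0x02..0x07] <- [47 e6 67 f9 6b 72]
query mem[0x06]=0x6b, mem[0x07]=0x72, mem[0x00]=0xe1, mem[0x17]=0x13, mem[0x03]=0xe6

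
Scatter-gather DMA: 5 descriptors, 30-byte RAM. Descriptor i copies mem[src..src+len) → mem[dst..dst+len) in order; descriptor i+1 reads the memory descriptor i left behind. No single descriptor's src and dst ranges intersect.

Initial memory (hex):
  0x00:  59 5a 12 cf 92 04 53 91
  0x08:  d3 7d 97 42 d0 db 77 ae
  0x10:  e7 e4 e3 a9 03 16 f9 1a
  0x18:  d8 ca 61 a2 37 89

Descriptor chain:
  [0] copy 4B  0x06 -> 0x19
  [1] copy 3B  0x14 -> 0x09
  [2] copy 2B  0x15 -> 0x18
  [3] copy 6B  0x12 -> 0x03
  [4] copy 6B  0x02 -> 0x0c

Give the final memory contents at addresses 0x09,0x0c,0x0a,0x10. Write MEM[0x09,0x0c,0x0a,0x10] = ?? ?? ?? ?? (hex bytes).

  after D0: wrote 4B at 0x19 = 5391d37d
  after D1: wrote 3B at 0x09 = 0316f9
  after D2: wrote 2B at 0x18 = 16f9
  after D3: wrote 6B at 0x03 = e3a90316f91a
  after D4: wrote 6B at 0x0c = 12e3a90316f9
query mem[0x09]=0x03, mem[0x0c]=0x12, mem[0x0a]=0x16, mem[0x10]=0x16

MEM[0x09,0x0c,0x0a,0x10] = 03 12 16 16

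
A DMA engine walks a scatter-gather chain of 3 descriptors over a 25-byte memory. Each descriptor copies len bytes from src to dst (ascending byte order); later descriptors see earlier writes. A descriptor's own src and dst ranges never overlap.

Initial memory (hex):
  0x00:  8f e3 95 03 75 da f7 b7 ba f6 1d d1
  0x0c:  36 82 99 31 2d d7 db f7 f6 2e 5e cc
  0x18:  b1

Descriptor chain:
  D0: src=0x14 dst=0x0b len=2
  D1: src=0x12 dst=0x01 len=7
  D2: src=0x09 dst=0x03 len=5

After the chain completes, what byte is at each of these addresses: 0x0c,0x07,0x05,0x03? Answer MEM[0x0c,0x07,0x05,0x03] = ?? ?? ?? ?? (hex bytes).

[0] 0x14->0x0b len=2 : f6 2e
[1] 0x12->0x01 len=7 : db f7 f6 2e 5e cc b1
[2] 0x09->0x03 len=5 : f6 1d f6 2e 82
query mem[0x0c]=0x2e, mem[0x07]=0x82, mem[0x05]=0xf6, mem[0x03]=0xf6

MEM[0x0c,0x07,0x05,0x03] = 2e 82 f6 f6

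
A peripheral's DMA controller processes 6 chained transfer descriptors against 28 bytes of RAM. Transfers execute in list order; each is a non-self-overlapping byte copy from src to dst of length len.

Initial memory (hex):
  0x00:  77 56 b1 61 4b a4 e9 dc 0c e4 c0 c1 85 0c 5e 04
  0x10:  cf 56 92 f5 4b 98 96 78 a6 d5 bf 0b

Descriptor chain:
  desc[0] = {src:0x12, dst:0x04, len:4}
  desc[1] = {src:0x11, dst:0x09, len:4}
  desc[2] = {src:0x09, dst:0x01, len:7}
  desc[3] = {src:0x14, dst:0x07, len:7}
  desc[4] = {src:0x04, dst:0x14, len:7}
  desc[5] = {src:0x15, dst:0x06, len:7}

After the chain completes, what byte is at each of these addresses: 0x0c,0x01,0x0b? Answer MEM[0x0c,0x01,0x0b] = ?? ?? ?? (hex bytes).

MEM[0x0c,0x01,0x0b] = 0b 56 78

  after D0: wrote 4B at 0x04 = 92f54b98
  after D1: wrote 4B at 0x09 = 5692f54b
  after D2: wrote 7B at 0x01 = 5692f54b0c5e04
  after D3: wrote 7B at 0x07 = 4b989678a6d5bf
  after D4: wrote 7B at 0x14 = 4b0c5e4b989678
  after D5: wrote 7B at 0x06 = 0c5e4b9896780b
query mem[0x0c]=0x0b, mem[0x01]=0x56, mem[0x0b]=0x78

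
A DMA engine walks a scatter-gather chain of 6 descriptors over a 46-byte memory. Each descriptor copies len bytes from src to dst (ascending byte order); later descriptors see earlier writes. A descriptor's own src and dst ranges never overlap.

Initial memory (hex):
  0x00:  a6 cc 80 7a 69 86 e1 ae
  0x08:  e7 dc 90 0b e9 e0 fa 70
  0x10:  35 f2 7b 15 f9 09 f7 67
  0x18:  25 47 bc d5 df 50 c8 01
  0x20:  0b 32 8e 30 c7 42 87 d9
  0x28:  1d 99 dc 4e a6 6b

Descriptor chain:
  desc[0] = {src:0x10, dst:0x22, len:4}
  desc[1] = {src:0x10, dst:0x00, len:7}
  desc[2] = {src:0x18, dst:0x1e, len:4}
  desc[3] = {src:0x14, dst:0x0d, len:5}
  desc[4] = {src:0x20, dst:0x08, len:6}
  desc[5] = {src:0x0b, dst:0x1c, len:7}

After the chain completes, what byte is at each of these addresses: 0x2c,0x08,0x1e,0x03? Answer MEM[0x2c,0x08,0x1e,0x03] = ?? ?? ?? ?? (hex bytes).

[0] 0x10->0x22 len=4 : 35 f2 7b 15
[1] 0x10->0x00 len=7 : 35 f2 7b 15 f9 09 f7
[2] 0x18->0x1e len=4 : 25 47 bc d5
[3] 0x14->0x0d len=5 : f9 09 f7 67 25
[4] 0x20->0x08 len=6 : bc d5 35 f2 7b 15
[5] 0x0b->0x1c len=7 : f2 7b 15 09 f7 67 25
query mem[0x2c]=0xa6, mem[0x08]=0xbc, mem[0x1e]=0x15, mem[0x03]=0x15

MEM[0x2c,0x08,0x1e,0x03] = a6 bc 15 15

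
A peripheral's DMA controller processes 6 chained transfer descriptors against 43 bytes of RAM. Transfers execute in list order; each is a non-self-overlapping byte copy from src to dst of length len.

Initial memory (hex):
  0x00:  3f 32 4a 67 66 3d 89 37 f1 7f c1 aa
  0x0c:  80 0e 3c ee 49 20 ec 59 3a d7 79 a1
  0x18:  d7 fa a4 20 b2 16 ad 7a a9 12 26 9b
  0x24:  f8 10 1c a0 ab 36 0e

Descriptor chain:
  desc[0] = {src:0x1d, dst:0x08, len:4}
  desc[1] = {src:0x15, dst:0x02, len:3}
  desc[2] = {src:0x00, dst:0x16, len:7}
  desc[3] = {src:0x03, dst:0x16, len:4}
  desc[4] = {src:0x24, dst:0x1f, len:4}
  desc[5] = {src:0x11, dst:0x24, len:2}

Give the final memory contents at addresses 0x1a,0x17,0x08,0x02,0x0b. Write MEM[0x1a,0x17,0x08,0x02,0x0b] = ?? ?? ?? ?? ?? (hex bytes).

[0] 0x1d->0x08 len=4 : 16 ad 7a a9
[1] 0x15->0x02 len=3 : d7 79 a1
[2] 0x00->0x16 len=7 : 3f 32 d7 79 a1 3d 89
[3] 0x03->0x16 len=4 : 79 a1 3d 89
[4] 0x24->0x1f len=4 : f8 10 1c a0
[5] 0x11->0x24 len=2 : 20 ec
query mem[0x1a]=0xa1, mem[0x17]=0xa1, mem[0x08]=0x16, mem[0x02]=0xd7, mem[0x0b]=0xa9

MEM[0x1a,0x17,0x08,0x02,0x0b] = a1 a1 16 d7 a9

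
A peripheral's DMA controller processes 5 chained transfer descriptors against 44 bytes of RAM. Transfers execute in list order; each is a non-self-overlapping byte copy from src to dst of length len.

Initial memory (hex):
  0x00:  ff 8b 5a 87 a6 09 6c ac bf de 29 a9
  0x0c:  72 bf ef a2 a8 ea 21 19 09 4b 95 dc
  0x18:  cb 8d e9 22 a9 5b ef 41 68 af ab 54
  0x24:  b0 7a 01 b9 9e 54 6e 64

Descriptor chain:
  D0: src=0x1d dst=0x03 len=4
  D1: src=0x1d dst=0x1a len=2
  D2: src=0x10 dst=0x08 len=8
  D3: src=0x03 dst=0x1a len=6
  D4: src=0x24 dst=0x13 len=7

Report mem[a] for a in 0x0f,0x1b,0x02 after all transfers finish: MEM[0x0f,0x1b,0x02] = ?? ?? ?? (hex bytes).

MEM[0x0f,0x1b,0x02] = dc ef 5a

#0 dst[0x03+4] := {0x5b,0xef,0x41,0x68}
#1 dst[0x1a+2] := {0x5b,0xef}
#2 dst[0x08+8] := {0xa8,0xea,0x21,0x19,0x09,0x4b,0x95,0xdc}
#3 dst[0x1a+6] := {0x5b,0xef,0x41,0x68,0xac,0xa8}
#4 dst[0x13+7] := {0xb0,0x7a,0x01,0xb9,0x9e,0x54,0x6e}
query mem[0x0f]=0xdc, mem[0x1b]=0xef, mem[0x02]=0x5a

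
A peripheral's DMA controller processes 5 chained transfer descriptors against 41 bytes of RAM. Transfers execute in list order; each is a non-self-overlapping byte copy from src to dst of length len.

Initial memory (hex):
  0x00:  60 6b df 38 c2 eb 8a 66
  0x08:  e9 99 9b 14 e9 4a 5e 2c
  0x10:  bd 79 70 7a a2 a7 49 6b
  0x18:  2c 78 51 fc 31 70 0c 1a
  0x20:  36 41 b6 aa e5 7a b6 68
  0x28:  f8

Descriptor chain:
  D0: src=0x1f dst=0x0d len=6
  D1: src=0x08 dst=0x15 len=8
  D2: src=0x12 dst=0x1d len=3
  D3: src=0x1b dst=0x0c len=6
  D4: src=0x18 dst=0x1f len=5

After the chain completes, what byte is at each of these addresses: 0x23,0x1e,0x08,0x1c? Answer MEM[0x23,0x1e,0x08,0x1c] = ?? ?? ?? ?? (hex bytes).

  after D0: wrote 6B at 0x0d = 1a3641b6aae5
  after D1: wrote 8B at 0x15 = e9999b14e91a3641
  after D2: wrote 3B at 0x1d = e57aa2
  after D3: wrote 6B at 0x0c = 3641e57aa236
  after D4: wrote 5B at 0x1f = 14e91a3641
query mem[0x23]=0x41, mem[0x1e]=0x7a, mem[0x08]=0xe9, mem[0x1c]=0x41

MEM[0x23,0x1e,0x08,0x1c] = 41 7a e9 41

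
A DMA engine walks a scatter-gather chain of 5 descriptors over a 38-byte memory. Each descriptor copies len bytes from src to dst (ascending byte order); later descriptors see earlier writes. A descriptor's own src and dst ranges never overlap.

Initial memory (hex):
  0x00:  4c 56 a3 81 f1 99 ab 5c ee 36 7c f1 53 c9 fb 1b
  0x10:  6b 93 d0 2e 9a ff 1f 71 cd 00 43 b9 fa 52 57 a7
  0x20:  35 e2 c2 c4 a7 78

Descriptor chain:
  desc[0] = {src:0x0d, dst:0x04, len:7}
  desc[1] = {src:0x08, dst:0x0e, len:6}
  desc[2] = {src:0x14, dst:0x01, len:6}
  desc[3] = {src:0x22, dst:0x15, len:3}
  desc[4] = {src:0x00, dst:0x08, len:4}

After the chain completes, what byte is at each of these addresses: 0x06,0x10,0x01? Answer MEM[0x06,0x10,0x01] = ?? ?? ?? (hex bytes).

MEM[0x06,0x10,0x01] = 00 2e 9a

  after D0: wrote 7B at 0x04 = c9fb1b6b93d02e
  after D1: wrote 6B at 0x0e = 93d02ef153c9
  after D2: wrote 6B at 0x01 = 9aff1f71cd00
  after D3: wrote 3B at 0x15 = c2c4a7
  after D4: wrote 4B at 0x08 = 4c9aff1f
query mem[0x06]=0x00, mem[0x10]=0x2e, mem[0x01]=0x9a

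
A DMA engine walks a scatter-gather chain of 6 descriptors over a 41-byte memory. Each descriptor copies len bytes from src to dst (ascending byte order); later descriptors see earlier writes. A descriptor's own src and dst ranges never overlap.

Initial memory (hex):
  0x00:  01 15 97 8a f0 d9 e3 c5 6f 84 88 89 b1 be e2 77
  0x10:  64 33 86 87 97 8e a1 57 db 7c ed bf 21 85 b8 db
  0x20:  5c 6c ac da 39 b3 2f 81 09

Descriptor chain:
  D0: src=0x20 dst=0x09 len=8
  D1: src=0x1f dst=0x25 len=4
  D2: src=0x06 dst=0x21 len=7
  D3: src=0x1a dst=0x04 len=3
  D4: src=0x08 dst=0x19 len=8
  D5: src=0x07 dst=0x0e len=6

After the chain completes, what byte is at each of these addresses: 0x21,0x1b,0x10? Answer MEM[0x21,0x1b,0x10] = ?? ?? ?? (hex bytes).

MEM[0x21,0x1b,0x10] = e3 6c 5c

[0] 0x20->0x09 len=8 : 5c 6c ac da 39 b3 2f 81
[1] 0x1f->0x25 len=4 : db 5c 6c ac
[2] 0x06->0x21 len=7 : e3 c5 6f 5c 6c ac da
[3] 0x1a->0x04 len=3 : ed bf 21
[4] 0x08->0x19 len=8 : 6f 5c 6c ac da 39 b3 2f
[5] 0x07->0x0e len=6 : c5 6f 5c 6c ac da
query mem[0x21]=0xe3, mem[0x1b]=0x6c, mem[0x10]=0x5c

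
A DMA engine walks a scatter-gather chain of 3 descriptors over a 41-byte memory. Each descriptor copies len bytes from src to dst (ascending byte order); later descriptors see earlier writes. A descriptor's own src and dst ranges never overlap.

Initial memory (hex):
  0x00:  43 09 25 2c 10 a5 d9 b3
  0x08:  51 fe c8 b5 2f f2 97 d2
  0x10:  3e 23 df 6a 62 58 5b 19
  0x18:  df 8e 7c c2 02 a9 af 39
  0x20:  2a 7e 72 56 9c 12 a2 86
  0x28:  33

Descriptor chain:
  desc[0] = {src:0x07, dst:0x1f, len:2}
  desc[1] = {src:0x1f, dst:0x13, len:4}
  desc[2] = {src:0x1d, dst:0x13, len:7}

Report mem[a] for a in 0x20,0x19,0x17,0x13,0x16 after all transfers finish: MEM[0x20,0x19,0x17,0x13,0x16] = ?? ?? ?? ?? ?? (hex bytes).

#0 dst[0x1f+2] := {0xb3,0x51}
#1 dst[0x13+4] := {0xb3,0x51,0x7e,0x72}
#2 dst[0x13+7] := {0xa9,0xaf,0xb3,0x51,0x7e,0x72,0x56}
query mem[0x20]=0x51, mem[0x19]=0x56, mem[0x17]=0x7e, mem[0x13]=0xa9, mem[0x16]=0x51

MEM[0x20,0x19,0x17,0x13,0x16] = 51 56 7e a9 51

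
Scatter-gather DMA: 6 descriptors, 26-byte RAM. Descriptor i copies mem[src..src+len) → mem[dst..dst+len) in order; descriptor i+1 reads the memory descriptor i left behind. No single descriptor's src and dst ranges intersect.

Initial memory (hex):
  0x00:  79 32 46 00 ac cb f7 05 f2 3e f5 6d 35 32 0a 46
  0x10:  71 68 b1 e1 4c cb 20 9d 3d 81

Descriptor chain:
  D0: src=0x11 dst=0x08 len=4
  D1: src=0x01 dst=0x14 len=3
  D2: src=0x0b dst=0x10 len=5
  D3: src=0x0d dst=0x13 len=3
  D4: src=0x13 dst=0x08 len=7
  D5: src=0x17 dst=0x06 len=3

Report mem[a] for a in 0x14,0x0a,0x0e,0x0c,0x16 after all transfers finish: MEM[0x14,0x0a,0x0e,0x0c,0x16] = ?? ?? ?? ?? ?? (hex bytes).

#0 dst[0x08+4] := {0x68,0xb1,0xe1,0x4c}
#1 dst[0x14+3] := {0x32,0x46,0x00}
#2 dst[0x10+5] := {0x4c,0x35,0x32,0x0a,0x46}
#3 dst[0x13+3] := {0x32,0x0a,0x46}
#4 dst[0x08+7] := {0x32,0x0a,0x46,0x00,0x9d,0x3d,0x81}
#5 dst[0x06+3] := {0x9d,0x3d,0x81}
query mem[0x14]=0x0a, mem[0x0a]=0x46, mem[0x0e]=0x81, mem[0x0c]=0x9d, mem[0x16]=0x00

MEM[0x14,0x0a,0x0e,0x0c,0x16] = 0a 46 81 9d 00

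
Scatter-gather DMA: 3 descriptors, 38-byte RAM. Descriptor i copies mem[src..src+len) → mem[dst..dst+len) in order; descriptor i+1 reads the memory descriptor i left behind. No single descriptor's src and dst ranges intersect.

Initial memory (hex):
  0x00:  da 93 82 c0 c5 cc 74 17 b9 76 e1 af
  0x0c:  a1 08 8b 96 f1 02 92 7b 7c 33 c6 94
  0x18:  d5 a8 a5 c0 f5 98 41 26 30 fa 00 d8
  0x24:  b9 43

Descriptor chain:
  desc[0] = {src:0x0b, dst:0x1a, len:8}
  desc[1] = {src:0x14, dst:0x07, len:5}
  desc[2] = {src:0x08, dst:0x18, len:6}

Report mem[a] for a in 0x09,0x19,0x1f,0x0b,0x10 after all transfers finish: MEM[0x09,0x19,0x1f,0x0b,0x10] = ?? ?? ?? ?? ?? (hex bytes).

D0: mem[0x1a..0x21] <- [af a1 08 8b 96 f1 02 92]
D1: mem[0x07..0x0b] <- [7c 33 c6 94 d5]
D2: mem[0x18..0x1d] <- [33 c6 94 d5 a1 08]
query mem[0x09]=0xc6, mem[0x19]=0xc6, mem[0x1f]=0xf1, mem[0x0b]=0xd5, mem[0x10]=0xf1

MEM[0x09,0x19,0x1f,0x0b,0x10] = c6 c6 f1 d5 f1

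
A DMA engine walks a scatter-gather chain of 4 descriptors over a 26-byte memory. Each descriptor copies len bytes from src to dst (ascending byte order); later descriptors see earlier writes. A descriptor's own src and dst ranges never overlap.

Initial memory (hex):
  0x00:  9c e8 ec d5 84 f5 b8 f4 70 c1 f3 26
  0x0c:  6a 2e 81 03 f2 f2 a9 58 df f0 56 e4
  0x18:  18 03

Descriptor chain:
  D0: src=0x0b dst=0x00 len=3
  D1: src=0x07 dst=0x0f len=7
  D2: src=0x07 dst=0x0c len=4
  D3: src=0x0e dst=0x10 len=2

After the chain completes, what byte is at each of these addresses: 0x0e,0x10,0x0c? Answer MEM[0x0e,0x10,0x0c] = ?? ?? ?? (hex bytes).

[0] 0x0b->0x00 len=3 : 26 6a 2e
[1] 0x07->0x0f len=7 : f4 70 c1 f3 26 6a 2e
[2] 0x07->0x0c len=4 : f4 70 c1 f3
[3] 0x0e->0x10 len=2 : c1 f3
query mem[0x0e]=0xc1, mem[0x10]=0xc1, mem[0x0c]=0xf4

MEM[0x0e,0x10,0x0c] = c1 c1 f4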